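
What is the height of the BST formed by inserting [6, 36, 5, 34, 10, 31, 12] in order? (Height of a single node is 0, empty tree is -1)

Insertion order: [6, 36, 5, 34, 10, 31, 12]
Tree (level-order array): [6, 5, 36, None, None, 34, None, 10, None, None, 31, 12]
Compute height bottom-up (empty subtree = -1):
  height(5) = 1 + max(-1, -1) = 0
  height(12) = 1 + max(-1, -1) = 0
  height(31) = 1 + max(0, -1) = 1
  height(10) = 1 + max(-1, 1) = 2
  height(34) = 1 + max(2, -1) = 3
  height(36) = 1 + max(3, -1) = 4
  height(6) = 1 + max(0, 4) = 5
Height = 5


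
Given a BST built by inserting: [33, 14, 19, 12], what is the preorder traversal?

Tree insertion order: [33, 14, 19, 12]
Tree (level-order array): [33, 14, None, 12, 19]
Preorder traversal: [33, 14, 12, 19]


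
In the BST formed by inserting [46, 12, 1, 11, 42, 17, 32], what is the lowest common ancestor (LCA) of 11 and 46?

Tree insertion order: [46, 12, 1, 11, 42, 17, 32]
Tree (level-order array): [46, 12, None, 1, 42, None, 11, 17, None, None, None, None, 32]
In a BST, the LCA of p=11, q=46 is the first node v on the
root-to-leaf path with p <= v <= q (go left if both < v, right if both > v).
Walk from root:
  at 46: 11 <= 46 <= 46, this is the LCA
LCA = 46


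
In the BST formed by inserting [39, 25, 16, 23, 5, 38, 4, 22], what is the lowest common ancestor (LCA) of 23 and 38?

Tree insertion order: [39, 25, 16, 23, 5, 38, 4, 22]
Tree (level-order array): [39, 25, None, 16, 38, 5, 23, None, None, 4, None, 22]
In a BST, the LCA of p=23, q=38 is the first node v on the
root-to-leaf path with p <= v <= q (go left if both < v, right if both > v).
Walk from root:
  at 39: both 23 and 38 < 39, go left
  at 25: 23 <= 25 <= 38, this is the LCA
LCA = 25


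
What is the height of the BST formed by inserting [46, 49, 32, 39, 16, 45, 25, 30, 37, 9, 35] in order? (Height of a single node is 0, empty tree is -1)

Insertion order: [46, 49, 32, 39, 16, 45, 25, 30, 37, 9, 35]
Tree (level-order array): [46, 32, 49, 16, 39, None, None, 9, 25, 37, 45, None, None, None, 30, 35]
Compute height bottom-up (empty subtree = -1):
  height(9) = 1 + max(-1, -1) = 0
  height(30) = 1 + max(-1, -1) = 0
  height(25) = 1 + max(-1, 0) = 1
  height(16) = 1 + max(0, 1) = 2
  height(35) = 1 + max(-1, -1) = 0
  height(37) = 1 + max(0, -1) = 1
  height(45) = 1 + max(-1, -1) = 0
  height(39) = 1 + max(1, 0) = 2
  height(32) = 1 + max(2, 2) = 3
  height(49) = 1 + max(-1, -1) = 0
  height(46) = 1 + max(3, 0) = 4
Height = 4


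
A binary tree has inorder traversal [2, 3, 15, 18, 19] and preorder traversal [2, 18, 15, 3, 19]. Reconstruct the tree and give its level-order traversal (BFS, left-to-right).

Inorder:  [2, 3, 15, 18, 19]
Preorder: [2, 18, 15, 3, 19]
Algorithm: preorder visits root first, so consume preorder in order;
for each root, split the current inorder slice at that value into
left-subtree inorder and right-subtree inorder, then recurse.
Recursive splits:
  root=2; inorder splits into left=[], right=[3, 15, 18, 19]
  root=18; inorder splits into left=[3, 15], right=[19]
  root=15; inorder splits into left=[3], right=[]
  root=3; inorder splits into left=[], right=[]
  root=19; inorder splits into left=[], right=[]
Reconstructed level-order: [2, 18, 15, 19, 3]


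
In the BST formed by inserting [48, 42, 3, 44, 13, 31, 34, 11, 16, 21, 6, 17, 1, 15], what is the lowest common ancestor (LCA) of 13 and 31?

Tree insertion order: [48, 42, 3, 44, 13, 31, 34, 11, 16, 21, 6, 17, 1, 15]
Tree (level-order array): [48, 42, None, 3, 44, 1, 13, None, None, None, None, 11, 31, 6, None, 16, 34, None, None, 15, 21, None, None, None, None, 17]
In a BST, the LCA of p=13, q=31 is the first node v on the
root-to-leaf path with p <= v <= q (go left if both < v, right if both > v).
Walk from root:
  at 48: both 13 and 31 < 48, go left
  at 42: both 13 and 31 < 42, go left
  at 3: both 13 and 31 > 3, go right
  at 13: 13 <= 13 <= 31, this is the LCA
LCA = 13


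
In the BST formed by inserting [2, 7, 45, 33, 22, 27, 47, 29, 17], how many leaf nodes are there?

Tree built from: [2, 7, 45, 33, 22, 27, 47, 29, 17]
Tree (level-order array): [2, None, 7, None, 45, 33, 47, 22, None, None, None, 17, 27, None, None, None, 29]
Rule: A leaf has 0 children.
Per-node child counts:
  node 2: 1 child(ren)
  node 7: 1 child(ren)
  node 45: 2 child(ren)
  node 33: 1 child(ren)
  node 22: 2 child(ren)
  node 17: 0 child(ren)
  node 27: 1 child(ren)
  node 29: 0 child(ren)
  node 47: 0 child(ren)
Matching nodes: [17, 29, 47]
Count of leaf nodes: 3


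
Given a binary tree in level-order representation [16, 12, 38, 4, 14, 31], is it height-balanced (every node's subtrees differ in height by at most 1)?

Tree (level-order array): [16, 12, 38, 4, 14, 31]
Definition: a tree is height-balanced if, at every node, |h(left) - h(right)| <= 1 (empty subtree has height -1).
Bottom-up per-node check:
  node 4: h_left=-1, h_right=-1, diff=0 [OK], height=0
  node 14: h_left=-1, h_right=-1, diff=0 [OK], height=0
  node 12: h_left=0, h_right=0, diff=0 [OK], height=1
  node 31: h_left=-1, h_right=-1, diff=0 [OK], height=0
  node 38: h_left=0, h_right=-1, diff=1 [OK], height=1
  node 16: h_left=1, h_right=1, diff=0 [OK], height=2
All nodes satisfy the balance condition.
Result: Balanced


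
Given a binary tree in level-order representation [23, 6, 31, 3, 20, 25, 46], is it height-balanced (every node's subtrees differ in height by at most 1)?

Tree (level-order array): [23, 6, 31, 3, 20, 25, 46]
Definition: a tree is height-balanced if, at every node, |h(left) - h(right)| <= 1 (empty subtree has height -1).
Bottom-up per-node check:
  node 3: h_left=-1, h_right=-1, diff=0 [OK], height=0
  node 20: h_left=-1, h_right=-1, diff=0 [OK], height=0
  node 6: h_left=0, h_right=0, diff=0 [OK], height=1
  node 25: h_left=-1, h_right=-1, diff=0 [OK], height=0
  node 46: h_left=-1, h_right=-1, diff=0 [OK], height=0
  node 31: h_left=0, h_right=0, diff=0 [OK], height=1
  node 23: h_left=1, h_right=1, diff=0 [OK], height=2
All nodes satisfy the balance condition.
Result: Balanced


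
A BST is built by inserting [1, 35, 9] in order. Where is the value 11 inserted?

Starting tree (level order): [1, None, 35, 9]
Insertion path: 1 -> 35 -> 9
Result: insert 11 as right child of 9
Final tree (level order): [1, None, 35, 9, None, None, 11]


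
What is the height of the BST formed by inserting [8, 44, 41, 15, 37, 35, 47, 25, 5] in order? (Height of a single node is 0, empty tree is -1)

Insertion order: [8, 44, 41, 15, 37, 35, 47, 25, 5]
Tree (level-order array): [8, 5, 44, None, None, 41, 47, 15, None, None, None, None, 37, 35, None, 25]
Compute height bottom-up (empty subtree = -1):
  height(5) = 1 + max(-1, -1) = 0
  height(25) = 1 + max(-1, -1) = 0
  height(35) = 1 + max(0, -1) = 1
  height(37) = 1 + max(1, -1) = 2
  height(15) = 1 + max(-1, 2) = 3
  height(41) = 1 + max(3, -1) = 4
  height(47) = 1 + max(-1, -1) = 0
  height(44) = 1 + max(4, 0) = 5
  height(8) = 1 + max(0, 5) = 6
Height = 6


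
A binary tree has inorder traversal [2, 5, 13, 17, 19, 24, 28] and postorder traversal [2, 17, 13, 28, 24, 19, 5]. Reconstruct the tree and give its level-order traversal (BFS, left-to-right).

Inorder:   [2, 5, 13, 17, 19, 24, 28]
Postorder: [2, 17, 13, 28, 24, 19, 5]
Algorithm: postorder visits root last, so walk postorder right-to-left;
each value is the root of the current inorder slice — split it at that
value, recurse on the right subtree first, then the left.
Recursive splits:
  root=5; inorder splits into left=[2], right=[13, 17, 19, 24, 28]
  root=19; inorder splits into left=[13, 17], right=[24, 28]
  root=24; inorder splits into left=[], right=[28]
  root=28; inorder splits into left=[], right=[]
  root=13; inorder splits into left=[], right=[17]
  root=17; inorder splits into left=[], right=[]
  root=2; inorder splits into left=[], right=[]
Reconstructed level-order: [5, 2, 19, 13, 24, 17, 28]


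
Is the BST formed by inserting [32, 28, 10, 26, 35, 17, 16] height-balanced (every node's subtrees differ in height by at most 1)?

Tree (level-order array): [32, 28, 35, 10, None, None, None, None, 26, 17, None, 16]
Definition: a tree is height-balanced if, at every node, |h(left) - h(right)| <= 1 (empty subtree has height -1).
Bottom-up per-node check:
  node 16: h_left=-1, h_right=-1, diff=0 [OK], height=0
  node 17: h_left=0, h_right=-1, diff=1 [OK], height=1
  node 26: h_left=1, h_right=-1, diff=2 [FAIL (|1--1|=2 > 1)], height=2
  node 10: h_left=-1, h_right=2, diff=3 [FAIL (|-1-2|=3 > 1)], height=3
  node 28: h_left=3, h_right=-1, diff=4 [FAIL (|3--1|=4 > 1)], height=4
  node 35: h_left=-1, h_right=-1, diff=0 [OK], height=0
  node 32: h_left=4, h_right=0, diff=4 [FAIL (|4-0|=4 > 1)], height=5
Node 26 violates the condition: |1 - -1| = 2 > 1.
Result: Not balanced


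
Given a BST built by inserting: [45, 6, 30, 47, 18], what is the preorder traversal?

Tree insertion order: [45, 6, 30, 47, 18]
Tree (level-order array): [45, 6, 47, None, 30, None, None, 18]
Preorder traversal: [45, 6, 30, 18, 47]


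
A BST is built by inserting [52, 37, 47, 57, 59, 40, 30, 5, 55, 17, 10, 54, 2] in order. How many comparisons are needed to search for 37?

Search path for 37: 52 -> 37
Found: True
Comparisons: 2


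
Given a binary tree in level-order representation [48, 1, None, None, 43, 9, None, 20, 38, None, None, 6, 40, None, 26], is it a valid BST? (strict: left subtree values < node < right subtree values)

Level-order array: [48, 1, None, None, 43, 9, None, 20, 38, None, None, 6, 40, None, 26]
Validate using subtree bounds (lo, hi): at each node, require lo < value < hi,
then recurse left with hi=value and right with lo=value.
Preorder trace (stopping at first violation):
  at node 48 with bounds (-inf, +inf): OK
  at node 1 with bounds (-inf, 48): OK
  at node 43 with bounds (1, 48): OK
  at node 9 with bounds (1, 43): OK
  at node 20 with bounds (1, 9): VIOLATION
Node 20 violates its bound: not (1 < 20 < 9).
Result: Not a valid BST


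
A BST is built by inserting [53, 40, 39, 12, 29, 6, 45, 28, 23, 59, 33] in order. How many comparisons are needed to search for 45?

Search path for 45: 53 -> 40 -> 45
Found: True
Comparisons: 3


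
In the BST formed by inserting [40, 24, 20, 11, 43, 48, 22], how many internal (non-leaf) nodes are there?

Tree built from: [40, 24, 20, 11, 43, 48, 22]
Tree (level-order array): [40, 24, 43, 20, None, None, 48, 11, 22]
Rule: An internal node has at least one child.
Per-node child counts:
  node 40: 2 child(ren)
  node 24: 1 child(ren)
  node 20: 2 child(ren)
  node 11: 0 child(ren)
  node 22: 0 child(ren)
  node 43: 1 child(ren)
  node 48: 0 child(ren)
Matching nodes: [40, 24, 20, 43]
Count of internal (non-leaf) nodes: 4


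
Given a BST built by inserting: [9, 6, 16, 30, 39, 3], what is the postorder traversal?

Tree insertion order: [9, 6, 16, 30, 39, 3]
Tree (level-order array): [9, 6, 16, 3, None, None, 30, None, None, None, 39]
Postorder traversal: [3, 6, 39, 30, 16, 9]


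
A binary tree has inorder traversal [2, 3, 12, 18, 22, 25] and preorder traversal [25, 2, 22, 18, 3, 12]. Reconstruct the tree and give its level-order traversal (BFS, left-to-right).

Inorder:  [2, 3, 12, 18, 22, 25]
Preorder: [25, 2, 22, 18, 3, 12]
Algorithm: preorder visits root first, so consume preorder in order;
for each root, split the current inorder slice at that value into
left-subtree inorder and right-subtree inorder, then recurse.
Recursive splits:
  root=25; inorder splits into left=[2, 3, 12, 18, 22], right=[]
  root=2; inorder splits into left=[], right=[3, 12, 18, 22]
  root=22; inorder splits into left=[3, 12, 18], right=[]
  root=18; inorder splits into left=[3, 12], right=[]
  root=3; inorder splits into left=[], right=[12]
  root=12; inorder splits into left=[], right=[]
Reconstructed level-order: [25, 2, 22, 18, 3, 12]


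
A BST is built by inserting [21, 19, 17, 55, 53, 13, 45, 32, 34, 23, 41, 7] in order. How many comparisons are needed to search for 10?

Search path for 10: 21 -> 19 -> 17 -> 13 -> 7
Found: False
Comparisons: 5


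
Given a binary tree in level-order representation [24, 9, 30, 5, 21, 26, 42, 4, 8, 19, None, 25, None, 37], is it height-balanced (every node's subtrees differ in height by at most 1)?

Tree (level-order array): [24, 9, 30, 5, 21, 26, 42, 4, 8, 19, None, 25, None, 37]
Definition: a tree is height-balanced if, at every node, |h(left) - h(right)| <= 1 (empty subtree has height -1).
Bottom-up per-node check:
  node 4: h_left=-1, h_right=-1, diff=0 [OK], height=0
  node 8: h_left=-1, h_right=-1, diff=0 [OK], height=0
  node 5: h_left=0, h_right=0, diff=0 [OK], height=1
  node 19: h_left=-1, h_right=-1, diff=0 [OK], height=0
  node 21: h_left=0, h_right=-1, diff=1 [OK], height=1
  node 9: h_left=1, h_right=1, diff=0 [OK], height=2
  node 25: h_left=-1, h_right=-1, diff=0 [OK], height=0
  node 26: h_left=0, h_right=-1, diff=1 [OK], height=1
  node 37: h_left=-1, h_right=-1, diff=0 [OK], height=0
  node 42: h_left=0, h_right=-1, diff=1 [OK], height=1
  node 30: h_left=1, h_right=1, diff=0 [OK], height=2
  node 24: h_left=2, h_right=2, diff=0 [OK], height=3
All nodes satisfy the balance condition.
Result: Balanced


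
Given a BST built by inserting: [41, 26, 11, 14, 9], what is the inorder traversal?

Tree insertion order: [41, 26, 11, 14, 9]
Tree (level-order array): [41, 26, None, 11, None, 9, 14]
Inorder traversal: [9, 11, 14, 26, 41]


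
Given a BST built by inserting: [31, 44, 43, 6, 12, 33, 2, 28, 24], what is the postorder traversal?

Tree insertion order: [31, 44, 43, 6, 12, 33, 2, 28, 24]
Tree (level-order array): [31, 6, 44, 2, 12, 43, None, None, None, None, 28, 33, None, 24]
Postorder traversal: [2, 24, 28, 12, 6, 33, 43, 44, 31]


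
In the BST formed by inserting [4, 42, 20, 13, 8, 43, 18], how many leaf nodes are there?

Tree built from: [4, 42, 20, 13, 8, 43, 18]
Tree (level-order array): [4, None, 42, 20, 43, 13, None, None, None, 8, 18]
Rule: A leaf has 0 children.
Per-node child counts:
  node 4: 1 child(ren)
  node 42: 2 child(ren)
  node 20: 1 child(ren)
  node 13: 2 child(ren)
  node 8: 0 child(ren)
  node 18: 0 child(ren)
  node 43: 0 child(ren)
Matching nodes: [8, 18, 43]
Count of leaf nodes: 3


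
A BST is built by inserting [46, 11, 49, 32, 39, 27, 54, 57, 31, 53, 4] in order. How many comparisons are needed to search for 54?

Search path for 54: 46 -> 49 -> 54
Found: True
Comparisons: 3


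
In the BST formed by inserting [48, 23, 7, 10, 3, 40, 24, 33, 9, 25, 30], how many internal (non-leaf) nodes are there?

Tree built from: [48, 23, 7, 10, 3, 40, 24, 33, 9, 25, 30]
Tree (level-order array): [48, 23, None, 7, 40, 3, 10, 24, None, None, None, 9, None, None, 33, None, None, 25, None, None, 30]
Rule: An internal node has at least one child.
Per-node child counts:
  node 48: 1 child(ren)
  node 23: 2 child(ren)
  node 7: 2 child(ren)
  node 3: 0 child(ren)
  node 10: 1 child(ren)
  node 9: 0 child(ren)
  node 40: 1 child(ren)
  node 24: 1 child(ren)
  node 33: 1 child(ren)
  node 25: 1 child(ren)
  node 30: 0 child(ren)
Matching nodes: [48, 23, 7, 10, 40, 24, 33, 25]
Count of internal (non-leaf) nodes: 8


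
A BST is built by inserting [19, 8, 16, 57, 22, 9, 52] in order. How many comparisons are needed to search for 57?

Search path for 57: 19 -> 57
Found: True
Comparisons: 2


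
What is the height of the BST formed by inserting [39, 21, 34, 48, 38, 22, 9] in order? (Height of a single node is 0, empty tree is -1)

Insertion order: [39, 21, 34, 48, 38, 22, 9]
Tree (level-order array): [39, 21, 48, 9, 34, None, None, None, None, 22, 38]
Compute height bottom-up (empty subtree = -1):
  height(9) = 1 + max(-1, -1) = 0
  height(22) = 1 + max(-1, -1) = 0
  height(38) = 1 + max(-1, -1) = 0
  height(34) = 1 + max(0, 0) = 1
  height(21) = 1 + max(0, 1) = 2
  height(48) = 1 + max(-1, -1) = 0
  height(39) = 1 + max(2, 0) = 3
Height = 3


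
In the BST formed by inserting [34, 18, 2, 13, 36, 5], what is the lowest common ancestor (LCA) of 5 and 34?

Tree insertion order: [34, 18, 2, 13, 36, 5]
Tree (level-order array): [34, 18, 36, 2, None, None, None, None, 13, 5]
In a BST, the LCA of p=5, q=34 is the first node v on the
root-to-leaf path with p <= v <= q (go left if both < v, right if both > v).
Walk from root:
  at 34: 5 <= 34 <= 34, this is the LCA
LCA = 34


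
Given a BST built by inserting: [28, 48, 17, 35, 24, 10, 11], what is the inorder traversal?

Tree insertion order: [28, 48, 17, 35, 24, 10, 11]
Tree (level-order array): [28, 17, 48, 10, 24, 35, None, None, 11]
Inorder traversal: [10, 11, 17, 24, 28, 35, 48]


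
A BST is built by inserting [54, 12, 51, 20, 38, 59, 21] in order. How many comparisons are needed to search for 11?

Search path for 11: 54 -> 12
Found: False
Comparisons: 2


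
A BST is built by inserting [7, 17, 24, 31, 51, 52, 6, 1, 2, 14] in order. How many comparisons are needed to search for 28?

Search path for 28: 7 -> 17 -> 24 -> 31
Found: False
Comparisons: 4


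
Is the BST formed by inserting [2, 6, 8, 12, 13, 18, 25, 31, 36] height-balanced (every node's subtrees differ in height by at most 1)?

Tree (level-order array): [2, None, 6, None, 8, None, 12, None, 13, None, 18, None, 25, None, 31, None, 36]
Definition: a tree is height-balanced if, at every node, |h(left) - h(right)| <= 1 (empty subtree has height -1).
Bottom-up per-node check:
  node 36: h_left=-1, h_right=-1, diff=0 [OK], height=0
  node 31: h_left=-1, h_right=0, diff=1 [OK], height=1
  node 25: h_left=-1, h_right=1, diff=2 [FAIL (|-1-1|=2 > 1)], height=2
  node 18: h_left=-1, h_right=2, diff=3 [FAIL (|-1-2|=3 > 1)], height=3
  node 13: h_left=-1, h_right=3, diff=4 [FAIL (|-1-3|=4 > 1)], height=4
  node 12: h_left=-1, h_right=4, diff=5 [FAIL (|-1-4|=5 > 1)], height=5
  node 8: h_left=-1, h_right=5, diff=6 [FAIL (|-1-5|=6 > 1)], height=6
  node 6: h_left=-1, h_right=6, diff=7 [FAIL (|-1-6|=7 > 1)], height=7
  node 2: h_left=-1, h_right=7, diff=8 [FAIL (|-1-7|=8 > 1)], height=8
Node 25 violates the condition: |-1 - 1| = 2 > 1.
Result: Not balanced


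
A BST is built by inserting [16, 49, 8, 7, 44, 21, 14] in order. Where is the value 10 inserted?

Starting tree (level order): [16, 8, 49, 7, 14, 44, None, None, None, None, None, 21]
Insertion path: 16 -> 8 -> 14
Result: insert 10 as left child of 14
Final tree (level order): [16, 8, 49, 7, 14, 44, None, None, None, 10, None, 21]


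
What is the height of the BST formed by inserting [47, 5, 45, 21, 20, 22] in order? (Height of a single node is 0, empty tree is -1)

Insertion order: [47, 5, 45, 21, 20, 22]
Tree (level-order array): [47, 5, None, None, 45, 21, None, 20, 22]
Compute height bottom-up (empty subtree = -1):
  height(20) = 1 + max(-1, -1) = 0
  height(22) = 1 + max(-1, -1) = 0
  height(21) = 1 + max(0, 0) = 1
  height(45) = 1 + max(1, -1) = 2
  height(5) = 1 + max(-1, 2) = 3
  height(47) = 1 + max(3, -1) = 4
Height = 4


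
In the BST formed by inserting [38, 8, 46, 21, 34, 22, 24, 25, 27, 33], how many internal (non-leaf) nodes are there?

Tree built from: [38, 8, 46, 21, 34, 22, 24, 25, 27, 33]
Tree (level-order array): [38, 8, 46, None, 21, None, None, None, 34, 22, None, None, 24, None, 25, None, 27, None, 33]
Rule: An internal node has at least one child.
Per-node child counts:
  node 38: 2 child(ren)
  node 8: 1 child(ren)
  node 21: 1 child(ren)
  node 34: 1 child(ren)
  node 22: 1 child(ren)
  node 24: 1 child(ren)
  node 25: 1 child(ren)
  node 27: 1 child(ren)
  node 33: 0 child(ren)
  node 46: 0 child(ren)
Matching nodes: [38, 8, 21, 34, 22, 24, 25, 27]
Count of internal (non-leaf) nodes: 8


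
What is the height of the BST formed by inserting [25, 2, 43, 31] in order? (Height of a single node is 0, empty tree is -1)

Insertion order: [25, 2, 43, 31]
Tree (level-order array): [25, 2, 43, None, None, 31]
Compute height bottom-up (empty subtree = -1):
  height(2) = 1 + max(-1, -1) = 0
  height(31) = 1 + max(-1, -1) = 0
  height(43) = 1 + max(0, -1) = 1
  height(25) = 1 + max(0, 1) = 2
Height = 2


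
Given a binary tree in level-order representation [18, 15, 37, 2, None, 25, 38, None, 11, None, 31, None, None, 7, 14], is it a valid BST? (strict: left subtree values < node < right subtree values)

Level-order array: [18, 15, 37, 2, None, 25, 38, None, 11, None, 31, None, None, 7, 14]
Validate using subtree bounds (lo, hi): at each node, require lo < value < hi,
then recurse left with hi=value and right with lo=value.
Preorder trace (stopping at first violation):
  at node 18 with bounds (-inf, +inf): OK
  at node 15 with bounds (-inf, 18): OK
  at node 2 with bounds (-inf, 15): OK
  at node 11 with bounds (2, 15): OK
  at node 7 with bounds (2, 11): OK
  at node 14 with bounds (11, 15): OK
  at node 37 with bounds (18, +inf): OK
  at node 25 with bounds (18, 37): OK
  at node 31 with bounds (25, 37): OK
  at node 38 with bounds (37, +inf): OK
No violation found at any node.
Result: Valid BST


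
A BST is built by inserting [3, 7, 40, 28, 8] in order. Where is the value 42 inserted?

Starting tree (level order): [3, None, 7, None, 40, 28, None, 8]
Insertion path: 3 -> 7 -> 40
Result: insert 42 as right child of 40
Final tree (level order): [3, None, 7, None, 40, 28, 42, 8]


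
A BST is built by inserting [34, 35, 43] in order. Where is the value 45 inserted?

Starting tree (level order): [34, None, 35, None, 43]
Insertion path: 34 -> 35 -> 43
Result: insert 45 as right child of 43
Final tree (level order): [34, None, 35, None, 43, None, 45]


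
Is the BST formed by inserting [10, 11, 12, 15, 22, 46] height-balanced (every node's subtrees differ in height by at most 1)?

Tree (level-order array): [10, None, 11, None, 12, None, 15, None, 22, None, 46]
Definition: a tree is height-balanced if, at every node, |h(left) - h(right)| <= 1 (empty subtree has height -1).
Bottom-up per-node check:
  node 46: h_left=-1, h_right=-1, diff=0 [OK], height=0
  node 22: h_left=-1, h_right=0, diff=1 [OK], height=1
  node 15: h_left=-1, h_right=1, diff=2 [FAIL (|-1-1|=2 > 1)], height=2
  node 12: h_left=-1, h_right=2, diff=3 [FAIL (|-1-2|=3 > 1)], height=3
  node 11: h_left=-1, h_right=3, diff=4 [FAIL (|-1-3|=4 > 1)], height=4
  node 10: h_left=-1, h_right=4, diff=5 [FAIL (|-1-4|=5 > 1)], height=5
Node 15 violates the condition: |-1 - 1| = 2 > 1.
Result: Not balanced


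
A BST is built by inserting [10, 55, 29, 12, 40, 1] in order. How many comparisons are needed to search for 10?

Search path for 10: 10
Found: True
Comparisons: 1


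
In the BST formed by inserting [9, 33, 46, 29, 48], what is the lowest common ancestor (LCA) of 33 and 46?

Tree insertion order: [9, 33, 46, 29, 48]
Tree (level-order array): [9, None, 33, 29, 46, None, None, None, 48]
In a BST, the LCA of p=33, q=46 is the first node v on the
root-to-leaf path with p <= v <= q (go left if both < v, right if both > v).
Walk from root:
  at 9: both 33 and 46 > 9, go right
  at 33: 33 <= 33 <= 46, this is the LCA
LCA = 33


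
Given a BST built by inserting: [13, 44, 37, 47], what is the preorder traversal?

Tree insertion order: [13, 44, 37, 47]
Tree (level-order array): [13, None, 44, 37, 47]
Preorder traversal: [13, 44, 37, 47]


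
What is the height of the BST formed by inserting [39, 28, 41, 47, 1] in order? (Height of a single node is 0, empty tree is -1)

Insertion order: [39, 28, 41, 47, 1]
Tree (level-order array): [39, 28, 41, 1, None, None, 47]
Compute height bottom-up (empty subtree = -1):
  height(1) = 1 + max(-1, -1) = 0
  height(28) = 1 + max(0, -1) = 1
  height(47) = 1 + max(-1, -1) = 0
  height(41) = 1 + max(-1, 0) = 1
  height(39) = 1 + max(1, 1) = 2
Height = 2


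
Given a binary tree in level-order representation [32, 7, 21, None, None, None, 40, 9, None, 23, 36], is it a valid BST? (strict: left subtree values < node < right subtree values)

Level-order array: [32, 7, 21, None, None, None, 40, 9, None, 23, 36]
Validate using subtree bounds (lo, hi): at each node, require lo < value < hi,
then recurse left with hi=value and right with lo=value.
Preorder trace (stopping at first violation):
  at node 32 with bounds (-inf, +inf): OK
  at node 7 with bounds (-inf, 32): OK
  at node 21 with bounds (32, +inf): VIOLATION
Node 21 violates its bound: not (32 < 21 < +inf).
Result: Not a valid BST


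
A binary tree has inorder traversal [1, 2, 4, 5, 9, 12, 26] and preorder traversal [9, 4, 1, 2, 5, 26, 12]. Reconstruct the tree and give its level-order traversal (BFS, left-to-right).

Inorder:  [1, 2, 4, 5, 9, 12, 26]
Preorder: [9, 4, 1, 2, 5, 26, 12]
Algorithm: preorder visits root first, so consume preorder in order;
for each root, split the current inorder slice at that value into
left-subtree inorder and right-subtree inorder, then recurse.
Recursive splits:
  root=9; inorder splits into left=[1, 2, 4, 5], right=[12, 26]
  root=4; inorder splits into left=[1, 2], right=[5]
  root=1; inorder splits into left=[], right=[2]
  root=2; inorder splits into left=[], right=[]
  root=5; inorder splits into left=[], right=[]
  root=26; inorder splits into left=[12], right=[]
  root=12; inorder splits into left=[], right=[]
Reconstructed level-order: [9, 4, 26, 1, 5, 12, 2]


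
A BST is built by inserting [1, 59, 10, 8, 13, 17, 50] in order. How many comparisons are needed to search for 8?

Search path for 8: 1 -> 59 -> 10 -> 8
Found: True
Comparisons: 4


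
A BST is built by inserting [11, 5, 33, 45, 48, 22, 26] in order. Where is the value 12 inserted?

Starting tree (level order): [11, 5, 33, None, None, 22, 45, None, 26, None, 48]
Insertion path: 11 -> 33 -> 22
Result: insert 12 as left child of 22
Final tree (level order): [11, 5, 33, None, None, 22, 45, 12, 26, None, 48]


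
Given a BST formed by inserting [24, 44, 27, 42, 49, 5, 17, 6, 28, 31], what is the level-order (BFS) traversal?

Tree insertion order: [24, 44, 27, 42, 49, 5, 17, 6, 28, 31]
Tree (level-order array): [24, 5, 44, None, 17, 27, 49, 6, None, None, 42, None, None, None, None, 28, None, None, 31]
BFS from the root, enqueuing left then right child of each popped node:
  queue [24] -> pop 24, enqueue [5, 44], visited so far: [24]
  queue [5, 44] -> pop 5, enqueue [17], visited so far: [24, 5]
  queue [44, 17] -> pop 44, enqueue [27, 49], visited so far: [24, 5, 44]
  queue [17, 27, 49] -> pop 17, enqueue [6], visited so far: [24, 5, 44, 17]
  queue [27, 49, 6] -> pop 27, enqueue [42], visited so far: [24, 5, 44, 17, 27]
  queue [49, 6, 42] -> pop 49, enqueue [none], visited so far: [24, 5, 44, 17, 27, 49]
  queue [6, 42] -> pop 6, enqueue [none], visited so far: [24, 5, 44, 17, 27, 49, 6]
  queue [42] -> pop 42, enqueue [28], visited so far: [24, 5, 44, 17, 27, 49, 6, 42]
  queue [28] -> pop 28, enqueue [31], visited so far: [24, 5, 44, 17, 27, 49, 6, 42, 28]
  queue [31] -> pop 31, enqueue [none], visited so far: [24, 5, 44, 17, 27, 49, 6, 42, 28, 31]
Result: [24, 5, 44, 17, 27, 49, 6, 42, 28, 31]


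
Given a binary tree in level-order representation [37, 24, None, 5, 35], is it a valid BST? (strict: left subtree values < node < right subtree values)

Level-order array: [37, 24, None, 5, 35]
Validate using subtree bounds (lo, hi): at each node, require lo < value < hi,
then recurse left with hi=value and right with lo=value.
Preorder trace (stopping at first violation):
  at node 37 with bounds (-inf, +inf): OK
  at node 24 with bounds (-inf, 37): OK
  at node 5 with bounds (-inf, 24): OK
  at node 35 with bounds (24, 37): OK
No violation found at any node.
Result: Valid BST


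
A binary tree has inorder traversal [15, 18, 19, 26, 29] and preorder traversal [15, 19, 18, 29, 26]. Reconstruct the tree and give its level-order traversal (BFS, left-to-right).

Inorder:  [15, 18, 19, 26, 29]
Preorder: [15, 19, 18, 29, 26]
Algorithm: preorder visits root first, so consume preorder in order;
for each root, split the current inorder slice at that value into
left-subtree inorder and right-subtree inorder, then recurse.
Recursive splits:
  root=15; inorder splits into left=[], right=[18, 19, 26, 29]
  root=19; inorder splits into left=[18], right=[26, 29]
  root=18; inorder splits into left=[], right=[]
  root=29; inorder splits into left=[26], right=[]
  root=26; inorder splits into left=[], right=[]
Reconstructed level-order: [15, 19, 18, 29, 26]


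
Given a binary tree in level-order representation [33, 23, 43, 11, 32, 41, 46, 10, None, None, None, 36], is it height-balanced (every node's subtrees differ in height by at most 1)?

Tree (level-order array): [33, 23, 43, 11, 32, 41, 46, 10, None, None, None, 36]
Definition: a tree is height-balanced if, at every node, |h(left) - h(right)| <= 1 (empty subtree has height -1).
Bottom-up per-node check:
  node 10: h_left=-1, h_right=-1, diff=0 [OK], height=0
  node 11: h_left=0, h_right=-1, diff=1 [OK], height=1
  node 32: h_left=-1, h_right=-1, diff=0 [OK], height=0
  node 23: h_left=1, h_right=0, diff=1 [OK], height=2
  node 36: h_left=-1, h_right=-1, diff=0 [OK], height=0
  node 41: h_left=0, h_right=-1, diff=1 [OK], height=1
  node 46: h_left=-1, h_right=-1, diff=0 [OK], height=0
  node 43: h_left=1, h_right=0, diff=1 [OK], height=2
  node 33: h_left=2, h_right=2, diff=0 [OK], height=3
All nodes satisfy the balance condition.
Result: Balanced


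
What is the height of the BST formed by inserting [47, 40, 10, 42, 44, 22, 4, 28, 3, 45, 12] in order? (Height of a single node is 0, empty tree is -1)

Insertion order: [47, 40, 10, 42, 44, 22, 4, 28, 3, 45, 12]
Tree (level-order array): [47, 40, None, 10, 42, 4, 22, None, 44, 3, None, 12, 28, None, 45]
Compute height bottom-up (empty subtree = -1):
  height(3) = 1 + max(-1, -1) = 0
  height(4) = 1 + max(0, -1) = 1
  height(12) = 1 + max(-1, -1) = 0
  height(28) = 1 + max(-1, -1) = 0
  height(22) = 1 + max(0, 0) = 1
  height(10) = 1 + max(1, 1) = 2
  height(45) = 1 + max(-1, -1) = 0
  height(44) = 1 + max(-1, 0) = 1
  height(42) = 1 + max(-1, 1) = 2
  height(40) = 1 + max(2, 2) = 3
  height(47) = 1 + max(3, -1) = 4
Height = 4


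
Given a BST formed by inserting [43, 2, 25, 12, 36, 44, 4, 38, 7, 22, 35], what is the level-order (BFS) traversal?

Tree insertion order: [43, 2, 25, 12, 36, 44, 4, 38, 7, 22, 35]
Tree (level-order array): [43, 2, 44, None, 25, None, None, 12, 36, 4, 22, 35, 38, None, 7]
BFS from the root, enqueuing left then right child of each popped node:
  queue [43] -> pop 43, enqueue [2, 44], visited so far: [43]
  queue [2, 44] -> pop 2, enqueue [25], visited so far: [43, 2]
  queue [44, 25] -> pop 44, enqueue [none], visited so far: [43, 2, 44]
  queue [25] -> pop 25, enqueue [12, 36], visited so far: [43, 2, 44, 25]
  queue [12, 36] -> pop 12, enqueue [4, 22], visited so far: [43, 2, 44, 25, 12]
  queue [36, 4, 22] -> pop 36, enqueue [35, 38], visited so far: [43, 2, 44, 25, 12, 36]
  queue [4, 22, 35, 38] -> pop 4, enqueue [7], visited so far: [43, 2, 44, 25, 12, 36, 4]
  queue [22, 35, 38, 7] -> pop 22, enqueue [none], visited so far: [43, 2, 44, 25, 12, 36, 4, 22]
  queue [35, 38, 7] -> pop 35, enqueue [none], visited so far: [43, 2, 44, 25, 12, 36, 4, 22, 35]
  queue [38, 7] -> pop 38, enqueue [none], visited so far: [43, 2, 44, 25, 12, 36, 4, 22, 35, 38]
  queue [7] -> pop 7, enqueue [none], visited so far: [43, 2, 44, 25, 12, 36, 4, 22, 35, 38, 7]
Result: [43, 2, 44, 25, 12, 36, 4, 22, 35, 38, 7]


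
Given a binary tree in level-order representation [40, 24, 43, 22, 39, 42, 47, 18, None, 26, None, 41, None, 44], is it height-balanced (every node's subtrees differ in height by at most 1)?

Tree (level-order array): [40, 24, 43, 22, 39, 42, 47, 18, None, 26, None, 41, None, 44]
Definition: a tree is height-balanced if, at every node, |h(left) - h(right)| <= 1 (empty subtree has height -1).
Bottom-up per-node check:
  node 18: h_left=-1, h_right=-1, diff=0 [OK], height=0
  node 22: h_left=0, h_right=-1, diff=1 [OK], height=1
  node 26: h_left=-1, h_right=-1, diff=0 [OK], height=0
  node 39: h_left=0, h_right=-1, diff=1 [OK], height=1
  node 24: h_left=1, h_right=1, diff=0 [OK], height=2
  node 41: h_left=-1, h_right=-1, diff=0 [OK], height=0
  node 42: h_left=0, h_right=-1, diff=1 [OK], height=1
  node 44: h_left=-1, h_right=-1, diff=0 [OK], height=0
  node 47: h_left=0, h_right=-1, diff=1 [OK], height=1
  node 43: h_left=1, h_right=1, diff=0 [OK], height=2
  node 40: h_left=2, h_right=2, diff=0 [OK], height=3
All nodes satisfy the balance condition.
Result: Balanced


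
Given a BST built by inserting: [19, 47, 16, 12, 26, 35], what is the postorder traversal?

Tree insertion order: [19, 47, 16, 12, 26, 35]
Tree (level-order array): [19, 16, 47, 12, None, 26, None, None, None, None, 35]
Postorder traversal: [12, 16, 35, 26, 47, 19]


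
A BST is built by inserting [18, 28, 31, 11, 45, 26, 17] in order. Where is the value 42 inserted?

Starting tree (level order): [18, 11, 28, None, 17, 26, 31, None, None, None, None, None, 45]
Insertion path: 18 -> 28 -> 31 -> 45
Result: insert 42 as left child of 45
Final tree (level order): [18, 11, 28, None, 17, 26, 31, None, None, None, None, None, 45, 42]


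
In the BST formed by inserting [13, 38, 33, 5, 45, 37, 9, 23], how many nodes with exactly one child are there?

Tree built from: [13, 38, 33, 5, 45, 37, 9, 23]
Tree (level-order array): [13, 5, 38, None, 9, 33, 45, None, None, 23, 37]
Rule: These are nodes with exactly 1 non-null child.
Per-node child counts:
  node 13: 2 child(ren)
  node 5: 1 child(ren)
  node 9: 0 child(ren)
  node 38: 2 child(ren)
  node 33: 2 child(ren)
  node 23: 0 child(ren)
  node 37: 0 child(ren)
  node 45: 0 child(ren)
Matching nodes: [5]
Count of nodes with exactly one child: 1


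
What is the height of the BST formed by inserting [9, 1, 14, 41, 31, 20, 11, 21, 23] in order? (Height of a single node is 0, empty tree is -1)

Insertion order: [9, 1, 14, 41, 31, 20, 11, 21, 23]
Tree (level-order array): [9, 1, 14, None, None, 11, 41, None, None, 31, None, 20, None, None, 21, None, 23]
Compute height bottom-up (empty subtree = -1):
  height(1) = 1 + max(-1, -1) = 0
  height(11) = 1 + max(-1, -1) = 0
  height(23) = 1 + max(-1, -1) = 0
  height(21) = 1 + max(-1, 0) = 1
  height(20) = 1 + max(-1, 1) = 2
  height(31) = 1 + max(2, -1) = 3
  height(41) = 1 + max(3, -1) = 4
  height(14) = 1 + max(0, 4) = 5
  height(9) = 1 + max(0, 5) = 6
Height = 6


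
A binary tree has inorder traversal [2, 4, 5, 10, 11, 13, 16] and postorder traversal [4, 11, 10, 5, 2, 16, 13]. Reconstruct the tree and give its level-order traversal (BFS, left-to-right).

Inorder:   [2, 4, 5, 10, 11, 13, 16]
Postorder: [4, 11, 10, 5, 2, 16, 13]
Algorithm: postorder visits root last, so walk postorder right-to-left;
each value is the root of the current inorder slice — split it at that
value, recurse on the right subtree first, then the left.
Recursive splits:
  root=13; inorder splits into left=[2, 4, 5, 10, 11], right=[16]
  root=16; inorder splits into left=[], right=[]
  root=2; inorder splits into left=[], right=[4, 5, 10, 11]
  root=5; inorder splits into left=[4], right=[10, 11]
  root=10; inorder splits into left=[], right=[11]
  root=11; inorder splits into left=[], right=[]
  root=4; inorder splits into left=[], right=[]
Reconstructed level-order: [13, 2, 16, 5, 4, 10, 11]


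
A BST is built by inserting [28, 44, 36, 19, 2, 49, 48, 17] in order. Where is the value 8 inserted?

Starting tree (level order): [28, 19, 44, 2, None, 36, 49, None, 17, None, None, 48]
Insertion path: 28 -> 19 -> 2 -> 17
Result: insert 8 as left child of 17
Final tree (level order): [28, 19, 44, 2, None, 36, 49, None, 17, None, None, 48, None, 8]


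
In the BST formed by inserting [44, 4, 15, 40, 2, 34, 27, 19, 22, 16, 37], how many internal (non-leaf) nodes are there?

Tree built from: [44, 4, 15, 40, 2, 34, 27, 19, 22, 16, 37]
Tree (level-order array): [44, 4, None, 2, 15, None, None, None, 40, 34, None, 27, 37, 19, None, None, None, 16, 22]
Rule: An internal node has at least one child.
Per-node child counts:
  node 44: 1 child(ren)
  node 4: 2 child(ren)
  node 2: 0 child(ren)
  node 15: 1 child(ren)
  node 40: 1 child(ren)
  node 34: 2 child(ren)
  node 27: 1 child(ren)
  node 19: 2 child(ren)
  node 16: 0 child(ren)
  node 22: 0 child(ren)
  node 37: 0 child(ren)
Matching nodes: [44, 4, 15, 40, 34, 27, 19]
Count of internal (non-leaf) nodes: 7


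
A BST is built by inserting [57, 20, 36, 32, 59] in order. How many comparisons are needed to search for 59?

Search path for 59: 57 -> 59
Found: True
Comparisons: 2


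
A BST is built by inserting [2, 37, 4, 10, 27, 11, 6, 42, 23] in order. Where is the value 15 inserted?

Starting tree (level order): [2, None, 37, 4, 42, None, 10, None, None, 6, 27, None, None, 11, None, None, 23]
Insertion path: 2 -> 37 -> 4 -> 10 -> 27 -> 11 -> 23
Result: insert 15 as left child of 23
Final tree (level order): [2, None, 37, 4, 42, None, 10, None, None, 6, 27, None, None, 11, None, None, 23, 15]


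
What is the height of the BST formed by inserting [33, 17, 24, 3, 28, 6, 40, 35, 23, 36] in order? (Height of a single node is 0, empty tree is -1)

Insertion order: [33, 17, 24, 3, 28, 6, 40, 35, 23, 36]
Tree (level-order array): [33, 17, 40, 3, 24, 35, None, None, 6, 23, 28, None, 36]
Compute height bottom-up (empty subtree = -1):
  height(6) = 1 + max(-1, -1) = 0
  height(3) = 1 + max(-1, 0) = 1
  height(23) = 1 + max(-1, -1) = 0
  height(28) = 1 + max(-1, -1) = 0
  height(24) = 1 + max(0, 0) = 1
  height(17) = 1 + max(1, 1) = 2
  height(36) = 1 + max(-1, -1) = 0
  height(35) = 1 + max(-1, 0) = 1
  height(40) = 1 + max(1, -1) = 2
  height(33) = 1 + max(2, 2) = 3
Height = 3


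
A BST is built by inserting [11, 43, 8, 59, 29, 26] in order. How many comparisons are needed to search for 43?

Search path for 43: 11 -> 43
Found: True
Comparisons: 2


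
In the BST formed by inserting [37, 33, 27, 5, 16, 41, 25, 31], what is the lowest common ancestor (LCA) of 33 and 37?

Tree insertion order: [37, 33, 27, 5, 16, 41, 25, 31]
Tree (level-order array): [37, 33, 41, 27, None, None, None, 5, 31, None, 16, None, None, None, 25]
In a BST, the LCA of p=33, q=37 is the first node v on the
root-to-leaf path with p <= v <= q (go left if both < v, right if both > v).
Walk from root:
  at 37: 33 <= 37 <= 37, this is the LCA
LCA = 37


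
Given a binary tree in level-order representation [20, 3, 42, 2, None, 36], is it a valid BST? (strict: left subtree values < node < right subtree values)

Level-order array: [20, 3, 42, 2, None, 36]
Validate using subtree bounds (lo, hi): at each node, require lo < value < hi,
then recurse left with hi=value and right with lo=value.
Preorder trace (stopping at first violation):
  at node 20 with bounds (-inf, +inf): OK
  at node 3 with bounds (-inf, 20): OK
  at node 2 with bounds (-inf, 3): OK
  at node 42 with bounds (20, +inf): OK
  at node 36 with bounds (20, 42): OK
No violation found at any node.
Result: Valid BST


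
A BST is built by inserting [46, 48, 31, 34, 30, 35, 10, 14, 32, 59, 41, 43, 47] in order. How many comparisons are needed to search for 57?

Search path for 57: 46 -> 48 -> 59
Found: False
Comparisons: 3


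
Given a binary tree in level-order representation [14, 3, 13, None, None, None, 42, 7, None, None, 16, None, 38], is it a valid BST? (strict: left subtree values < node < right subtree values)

Level-order array: [14, 3, 13, None, None, None, 42, 7, None, None, 16, None, 38]
Validate using subtree bounds (lo, hi): at each node, require lo < value < hi,
then recurse left with hi=value and right with lo=value.
Preorder trace (stopping at first violation):
  at node 14 with bounds (-inf, +inf): OK
  at node 3 with bounds (-inf, 14): OK
  at node 13 with bounds (14, +inf): VIOLATION
Node 13 violates its bound: not (14 < 13 < +inf).
Result: Not a valid BST


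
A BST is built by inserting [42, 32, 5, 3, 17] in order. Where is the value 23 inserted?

Starting tree (level order): [42, 32, None, 5, None, 3, 17]
Insertion path: 42 -> 32 -> 5 -> 17
Result: insert 23 as right child of 17
Final tree (level order): [42, 32, None, 5, None, 3, 17, None, None, None, 23]


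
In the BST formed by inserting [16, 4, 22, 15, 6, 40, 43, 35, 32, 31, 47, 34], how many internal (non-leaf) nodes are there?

Tree built from: [16, 4, 22, 15, 6, 40, 43, 35, 32, 31, 47, 34]
Tree (level-order array): [16, 4, 22, None, 15, None, 40, 6, None, 35, 43, None, None, 32, None, None, 47, 31, 34]
Rule: An internal node has at least one child.
Per-node child counts:
  node 16: 2 child(ren)
  node 4: 1 child(ren)
  node 15: 1 child(ren)
  node 6: 0 child(ren)
  node 22: 1 child(ren)
  node 40: 2 child(ren)
  node 35: 1 child(ren)
  node 32: 2 child(ren)
  node 31: 0 child(ren)
  node 34: 0 child(ren)
  node 43: 1 child(ren)
  node 47: 0 child(ren)
Matching nodes: [16, 4, 15, 22, 40, 35, 32, 43]
Count of internal (non-leaf) nodes: 8
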